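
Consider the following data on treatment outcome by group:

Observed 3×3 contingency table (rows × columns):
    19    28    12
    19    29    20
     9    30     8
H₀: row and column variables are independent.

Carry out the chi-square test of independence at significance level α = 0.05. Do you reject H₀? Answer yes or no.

reject H₀: no

Row totals [59, 68, 47], col totals [47, 87, 40], n=174
χ² = (19−15.94)²/15.94 + (28−29.50)²/29.50 + (12−13.56)²/13.56 + (19−18.37)²/18.37 + (29−34.00)²/34.00 + (20−15.63)²/15.63 + (9−12.70)²/12.70 + (30−23.50)²/23.50 + (8−10.80)²/10.80 = 6.4242
df = 4
p-value (upper-tail) = 0.16963
At α=0.05: p ≥ α → fail to reject H₀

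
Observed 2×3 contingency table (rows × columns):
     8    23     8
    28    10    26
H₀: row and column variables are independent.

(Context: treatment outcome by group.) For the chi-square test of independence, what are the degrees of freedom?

df = (r−1)(c−1) = (2−1)·(3−1) = 2

degrees of freedom = 2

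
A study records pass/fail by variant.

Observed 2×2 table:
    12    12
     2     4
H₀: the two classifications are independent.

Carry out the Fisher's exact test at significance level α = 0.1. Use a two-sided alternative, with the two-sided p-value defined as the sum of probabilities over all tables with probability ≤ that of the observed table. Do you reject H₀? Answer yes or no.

Margins: r₁=24, r₂=6, c₁=14, c₂=16, n=30
p_obs = C(24,12)·C(6,2)/C(30,14); sum pmf over tables with pmf ≤ p_obs
p-value (two-sided) = 0.65670
At α=0.1: p ≥ α → fail to reject H₀

reject H₀: no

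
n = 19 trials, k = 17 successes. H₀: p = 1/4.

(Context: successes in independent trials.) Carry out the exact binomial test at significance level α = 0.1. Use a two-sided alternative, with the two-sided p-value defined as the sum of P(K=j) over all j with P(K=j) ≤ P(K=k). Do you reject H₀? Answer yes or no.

reject H₀: yes

Exact binomial: n=19, k=17, p₀=1/4=0.2500
P(X=j) = C(n,j)·p₀^j·(1−p₀)^(n−j); p = Σ P(X=j) over j with P(X=j) ≤ P(X=17)
p-value (two-sided) = 0.00000
At α=0.1: p < α → reject H₀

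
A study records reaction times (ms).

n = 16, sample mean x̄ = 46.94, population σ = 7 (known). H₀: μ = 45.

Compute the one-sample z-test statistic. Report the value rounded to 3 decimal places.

test statistic = 1.109

SE = σ/√n = 7/√16 = 1.7500
z = (x̄−μ₀)/SE = (46.94−45)/1.7500 = 1.1086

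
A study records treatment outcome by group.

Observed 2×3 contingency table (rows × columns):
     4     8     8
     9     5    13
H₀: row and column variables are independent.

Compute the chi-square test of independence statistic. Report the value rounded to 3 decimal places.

Row totals [20, 27], col totals [13, 13, 21], n=47
χ² = (4−5.53)²/5.53 + (8−5.53)²/5.53 + (8−8.94)²/8.94 + (9−7.47)²/7.47 + (5−7.47)²/7.47 + (13−12.06)²/12.06 = 2.8260
df = 2

test statistic = 2.826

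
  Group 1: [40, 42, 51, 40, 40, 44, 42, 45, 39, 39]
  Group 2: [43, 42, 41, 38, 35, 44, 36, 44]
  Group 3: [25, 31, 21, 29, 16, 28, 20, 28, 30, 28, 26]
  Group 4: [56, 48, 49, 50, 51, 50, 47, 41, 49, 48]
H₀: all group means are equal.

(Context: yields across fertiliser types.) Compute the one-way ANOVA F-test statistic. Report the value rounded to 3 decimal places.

Group means [42.20, 40.38, 25.64, 48.90], grand mean 38.872
SSB = Σnᵢ(x̄ᵢ−x̄)² = 3061.439; SSW = ΣΣ(x−x̄ᵢ)² = 560.920
MSB = 3061.439/3 = 1020.4795; MSW = 560.920/35 = 16.0263
F = MSB/MSW = 63.6753
df = (3, 35)

test statistic = 63.675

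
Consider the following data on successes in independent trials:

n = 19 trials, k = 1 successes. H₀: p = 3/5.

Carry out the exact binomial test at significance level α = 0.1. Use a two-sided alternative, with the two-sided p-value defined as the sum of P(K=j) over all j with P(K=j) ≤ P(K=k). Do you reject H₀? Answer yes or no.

reject H₀: yes

Exact binomial: n=19, k=1, p₀=3/5=0.6000
P(X=j) = C(n,j)·p₀^j·(1−p₀)^(n−j); p = Σ P(X=j) over j with P(X=j) ≤ P(X=1)
p-value (two-sided) = 0.00000
At α=0.1: p < α → reject H₀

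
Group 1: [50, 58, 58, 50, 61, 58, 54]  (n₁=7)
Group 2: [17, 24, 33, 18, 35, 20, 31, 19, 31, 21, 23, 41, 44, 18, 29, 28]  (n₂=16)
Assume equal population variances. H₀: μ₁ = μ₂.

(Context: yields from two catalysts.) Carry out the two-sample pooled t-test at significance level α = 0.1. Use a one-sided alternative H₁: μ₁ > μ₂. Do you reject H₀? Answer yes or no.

reject H₀: yes

x̄₁=55.571, s₁=4.315, n₁=7
x̄₂=27.000, s₂=8.398, n₂=16
s_p² = [6·4.315² + 15·8.398²]/21 = 55.7007
SE = √(s_p²·(1/7+1/16)) = 3.3821
t = (55.571−27.000)/3.3821 = 8.4479
df = 21
p-value (one-sided, H₁ greater) = 0.00000
At α=0.1: p < α → reject H₀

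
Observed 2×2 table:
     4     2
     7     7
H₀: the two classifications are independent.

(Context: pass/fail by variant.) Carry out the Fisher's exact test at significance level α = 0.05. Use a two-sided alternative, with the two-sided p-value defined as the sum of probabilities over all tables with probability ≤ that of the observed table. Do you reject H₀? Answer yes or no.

reject H₀: no

Margins: r₁=6, r₂=14, c₁=11, c₂=9, n=20
p_obs = C(6,4)·C(14,7)/C(20,11); sum pmf over tables with pmf ≤ p_obs
p-value (two-sided) = 0.64241
At α=0.05: p ≥ α → fail to reject H₀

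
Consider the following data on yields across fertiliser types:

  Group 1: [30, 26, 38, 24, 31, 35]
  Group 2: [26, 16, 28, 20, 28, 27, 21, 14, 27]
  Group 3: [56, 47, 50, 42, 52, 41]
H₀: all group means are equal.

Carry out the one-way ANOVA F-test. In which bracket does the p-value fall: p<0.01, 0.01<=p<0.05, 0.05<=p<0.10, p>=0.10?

Group means [30.67, 23.00, 48.00], grand mean 32.333
SSB = Σnᵢ(x̄ᵢ−x̄)² = 2273.333; SSW = ΣΣ(x−x̄ᵢ)² = 543.333
MSB = 2273.333/2 = 1136.6667; MSW = 543.333/18 = 30.1852
F = MSB/MSW = 37.6564
df = (2, 18)
p-value (upper-tail) = 0.00000
→ bracket: p<0.01

p-value bracket: p<0.01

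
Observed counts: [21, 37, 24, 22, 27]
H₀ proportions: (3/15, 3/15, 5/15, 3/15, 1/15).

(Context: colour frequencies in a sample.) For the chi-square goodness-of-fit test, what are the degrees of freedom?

degrees of freedom = 4

df = k − 1 = 5 − 1 = 4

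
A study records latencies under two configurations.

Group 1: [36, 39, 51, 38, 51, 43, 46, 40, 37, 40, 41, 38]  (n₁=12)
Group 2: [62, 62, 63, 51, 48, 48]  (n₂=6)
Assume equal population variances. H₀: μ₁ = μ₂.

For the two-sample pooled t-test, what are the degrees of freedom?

df = n₁ + n₂ − 2 = 12 + 6 − 2 = 16

degrees of freedom = 16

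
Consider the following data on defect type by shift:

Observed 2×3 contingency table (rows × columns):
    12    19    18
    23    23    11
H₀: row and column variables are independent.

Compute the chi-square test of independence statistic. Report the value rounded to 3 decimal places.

test statistic = 4.952

Row totals [49, 57], col totals [35, 42, 29], n=106
χ² = (12−16.18)²/16.18 + (19−19.42)²/19.42 + (18−13.41)²/13.41 + (23−18.82)²/18.82 + (23−22.58)²/22.58 + (11−15.59)²/15.59 = 4.9522
df = 2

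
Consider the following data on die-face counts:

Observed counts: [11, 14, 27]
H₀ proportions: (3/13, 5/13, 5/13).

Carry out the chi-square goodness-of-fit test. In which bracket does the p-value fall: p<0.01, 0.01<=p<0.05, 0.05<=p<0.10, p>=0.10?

n = 52; E_i = n·p_i = [12.00, 20.00, 20.00]
χ² = (11−12.00)²/12.00 + (14−20.00)²/20.00 + (27−20.00)²/20.00 = 4.3333
df = 2
p-value (upper-tail) = 0.11456
→ bracket: p>=0.10

p-value bracket: p>=0.10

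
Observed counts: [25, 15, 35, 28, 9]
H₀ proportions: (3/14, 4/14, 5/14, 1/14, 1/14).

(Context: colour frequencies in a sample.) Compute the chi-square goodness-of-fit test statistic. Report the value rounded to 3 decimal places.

n = 112; E_i = n·p_i = [24.00, 32.00, 40.00, 8.00, 8.00]
χ² = (25−24.00)²/24.00 + (15−32.00)²/32.00 + (35−40.00)²/40.00 + (28−8.00)²/8.00 + (9−8.00)²/8.00 = 59.8229
df = 4

test statistic = 59.823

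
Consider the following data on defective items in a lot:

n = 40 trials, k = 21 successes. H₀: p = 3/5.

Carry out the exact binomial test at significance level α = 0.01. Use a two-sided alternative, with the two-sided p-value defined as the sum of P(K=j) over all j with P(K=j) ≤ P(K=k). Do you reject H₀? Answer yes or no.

Exact binomial: n=40, k=21, p₀=3/5=0.6000
P(X=j) = C(n,j)·p₀^j·(1−p₀)^(n−j); p = Σ P(X=j) over j with P(X=j) ≤ P(X=21)
p-value (two-sided) = 0.33744
At α=0.01: p ≥ α → fail to reject H₀

reject H₀: no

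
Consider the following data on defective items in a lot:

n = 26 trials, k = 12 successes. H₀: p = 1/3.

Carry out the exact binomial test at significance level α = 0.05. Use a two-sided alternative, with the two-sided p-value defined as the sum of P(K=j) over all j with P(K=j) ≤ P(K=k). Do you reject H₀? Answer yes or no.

Exact binomial: n=26, k=12, p₀=1/3=0.3333
P(X=j) = C(n,j)·p₀^j·(1−p₀)^(n−j); p = Σ P(X=j) over j with P(X=j) ≤ P(X=12)
p-value (two-sided) = 0.21056
At α=0.05: p ≥ α → fail to reject H₀

reject H₀: no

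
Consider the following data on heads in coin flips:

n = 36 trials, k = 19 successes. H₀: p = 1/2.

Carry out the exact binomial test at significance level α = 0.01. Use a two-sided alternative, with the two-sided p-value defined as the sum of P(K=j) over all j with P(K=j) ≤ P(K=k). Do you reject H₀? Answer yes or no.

Exact binomial: n=36, k=19, p₀=1/2=0.5000
P(X=j) = C(n,j)·p₀^j·(1−p₀)^(n−j); p = Σ P(X=j) over j with P(X=j) ≤ P(X=19)
p-value (two-sided) = 0.86794
At α=0.01: p ≥ α → fail to reject H₀

reject H₀: no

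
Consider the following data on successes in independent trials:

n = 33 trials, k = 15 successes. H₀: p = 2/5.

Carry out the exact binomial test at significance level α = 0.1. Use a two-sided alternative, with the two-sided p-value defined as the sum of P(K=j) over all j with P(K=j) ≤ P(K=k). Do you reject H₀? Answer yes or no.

reject H₀: no

Exact binomial: n=33, k=15, p₀=2/5=0.4000
P(X=j) = C(n,j)·p₀^j·(1−p₀)^(n−j); p = Σ P(X=j) over j with P(X=j) ≤ P(X=15)
p-value (two-sided) = 0.59484
At α=0.1: p ≥ α → fail to reject H₀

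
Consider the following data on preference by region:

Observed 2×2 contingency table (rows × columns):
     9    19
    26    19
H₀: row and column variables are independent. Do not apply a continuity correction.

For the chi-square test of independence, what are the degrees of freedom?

df = (r−1)(c−1) = (2−1)·(2−1) = 1

degrees of freedom = 1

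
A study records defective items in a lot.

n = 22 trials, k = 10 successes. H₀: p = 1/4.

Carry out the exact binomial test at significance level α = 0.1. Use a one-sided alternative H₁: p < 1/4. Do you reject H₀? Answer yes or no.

Exact binomial: n=22, k=10, p₀=1/4=0.2500
P(X≤10) from Σ C(n,i)·p₀^i·(1−p₀)^(n−i)
p-value (one-sided, H₁ less) = 0.99003
At α=0.1: p ≥ α → fail to reject H₀

reject H₀: no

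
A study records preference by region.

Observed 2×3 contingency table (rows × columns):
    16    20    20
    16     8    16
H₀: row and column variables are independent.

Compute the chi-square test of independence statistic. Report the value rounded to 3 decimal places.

Row totals [56, 40], col totals [32, 28, 36], n=96
χ² = (16−18.67)²/18.67 + (20−16.33)²/16.33 + (20−21.00)²/21.00 + (16−13.33)²/13.33 + (8−11.67)²/11.67 + (16−15.00)²/15.00 = 3.0041
df = 2

test statistic = 3.004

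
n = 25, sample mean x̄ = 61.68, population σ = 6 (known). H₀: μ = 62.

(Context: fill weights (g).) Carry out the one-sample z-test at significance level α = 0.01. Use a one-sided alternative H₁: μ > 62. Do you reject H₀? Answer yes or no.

reject H₀: no

SE = σ/√n = 6/√25 = 1.2000
z = (x̄−μ₀)/SE = (61.68−62)/1.2000 = -0.2667
p-value (one-sided, H₁ greater) = 0.60514
At α=0.01: p ≥ α → fail to reject H₀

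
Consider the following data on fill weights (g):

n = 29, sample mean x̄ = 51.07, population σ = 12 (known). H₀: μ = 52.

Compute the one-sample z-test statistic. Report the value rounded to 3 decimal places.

SE = σ/√n = 12/√29 = 2.2283
z = (x̄−μ₀)/SE = (51.07−52)/2.2283 = -0.4174

test statistic = -0.417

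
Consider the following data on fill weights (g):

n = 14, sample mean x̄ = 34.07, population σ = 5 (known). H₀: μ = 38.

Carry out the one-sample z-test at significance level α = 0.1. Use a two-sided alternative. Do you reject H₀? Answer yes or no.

SE = σ/√n = 5/√14 = 1.3363
z = (x̄−μ₀)/SE = (34.07−38)/1.3363 = -2.9409
p-value (two-sided) = 0.00327
At α=0.1: p < α → reject H₀

reject H₀: yes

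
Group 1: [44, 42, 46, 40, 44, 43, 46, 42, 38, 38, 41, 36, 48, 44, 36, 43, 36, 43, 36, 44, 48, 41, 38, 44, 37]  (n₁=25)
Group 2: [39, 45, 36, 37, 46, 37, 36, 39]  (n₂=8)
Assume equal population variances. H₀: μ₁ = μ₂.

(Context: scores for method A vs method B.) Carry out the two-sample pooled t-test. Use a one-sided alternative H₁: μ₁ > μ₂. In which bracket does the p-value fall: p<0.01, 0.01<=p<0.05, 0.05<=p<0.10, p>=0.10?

x̄₁=41.520, s₁=3.787, n₁=25
x̄₂=39.375, s₂=3.962, n₂=8
s_p² = [24·3.787² + 7·3.962²]/31 = 14.6489
SE = √(s_p²·(1/25+1/8)) = 1.5547
t = (41.520−39.375)/1.5547 = 1.3797
df = 31
p-value (one-sided, H₁ greater) = 0.08878
→ bracket: 0.05<=p<0.10

p-value bracket: 0.05<=p<0.10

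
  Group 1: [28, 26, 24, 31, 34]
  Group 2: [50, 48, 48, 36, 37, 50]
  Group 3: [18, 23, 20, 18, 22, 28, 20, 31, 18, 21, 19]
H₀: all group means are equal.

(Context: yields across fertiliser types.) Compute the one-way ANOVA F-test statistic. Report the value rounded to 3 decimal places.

test statistic = 43.398

Group means [28.60, 44.83, 21.64], grand mean 29.545
SSB = Σnᵢ(x̄ᵢ−x̄)² = 2094.876; SSW = ΣΣ(x−x̄ᵢ)² = 458.579
MSB = 2094.876/2 = 1047.4379; MSW = 458.579/19 = 24.1357
F = MSB/MSW = 43.3978
df = (2, 19)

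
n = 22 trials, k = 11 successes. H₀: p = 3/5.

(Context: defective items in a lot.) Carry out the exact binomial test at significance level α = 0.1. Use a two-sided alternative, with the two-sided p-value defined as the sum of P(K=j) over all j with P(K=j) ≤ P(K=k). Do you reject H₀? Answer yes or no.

Exact binomial: n=22, k=11, p₀=3/5=0.6000
P(X=j) = C(n,j)·p₀^j·(1−p₀)^(n−j); p = Σ P(X=j) over j with P(X=j) ≤ P(X=11)
p-value (two-sided) = 0.38649
At α=0.1: p ≥ α → fail to reject H₀

reject H₀: no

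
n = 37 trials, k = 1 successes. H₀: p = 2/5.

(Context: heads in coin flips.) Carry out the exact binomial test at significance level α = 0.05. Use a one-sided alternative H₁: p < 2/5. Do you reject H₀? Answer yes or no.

reject H₀: yes

Exact binomial: n=37, k=1, p₀=2/5=0.4000
P(X≤1) from Σ C(n,i)·p₀^i·(1−p₀)^(n−i)
p-value (one-sided, H₁ less) = 0.00000
At α=0.05: p < α → reject H₀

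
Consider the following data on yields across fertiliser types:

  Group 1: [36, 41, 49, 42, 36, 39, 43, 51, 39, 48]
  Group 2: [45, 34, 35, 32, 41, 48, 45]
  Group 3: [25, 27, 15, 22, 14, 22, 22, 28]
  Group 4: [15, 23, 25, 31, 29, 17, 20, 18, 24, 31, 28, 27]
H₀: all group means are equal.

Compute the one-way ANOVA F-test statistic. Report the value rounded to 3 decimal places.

Group means [42.40, 40.00, 21.88, 24.00], grand mean 31.541
SSB = Σnᵢ(x̄ᵢ−x̄)² = 3109.914; SSW = ΣΣ(x−x̄ᵢ)² = 1011.275
MSB = 3109.914/3 = 1036.6381; MSW = 1011.275/33 = 30.6447
F = MSB/MSW = 33.8276
df = (3, 33)

test statistic = 33.828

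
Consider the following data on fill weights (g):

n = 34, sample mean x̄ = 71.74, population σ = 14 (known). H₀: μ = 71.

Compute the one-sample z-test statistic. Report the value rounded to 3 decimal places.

SE = σ/√n = 14/√34 = 2.4010
z = (x̄−μ₀)/SE = (71.74−71)/2.4010 = 0.3082

test statistic = 0.308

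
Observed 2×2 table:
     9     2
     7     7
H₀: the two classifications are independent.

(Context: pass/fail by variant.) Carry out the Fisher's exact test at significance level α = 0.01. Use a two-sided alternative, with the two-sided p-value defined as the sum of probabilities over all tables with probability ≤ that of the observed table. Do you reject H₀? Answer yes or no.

reject H₀: no

Margins: r₁=11, r₂=14, c₁=16, c₂=9, n=25
p_obs = C(11,9)·C(14,7)/C(25,16); sum pmf over tables with pmf ≤ p_obs
p-value (two-sided) = 0.20772
At α=0.01: p ≥ α → fail to reject H₀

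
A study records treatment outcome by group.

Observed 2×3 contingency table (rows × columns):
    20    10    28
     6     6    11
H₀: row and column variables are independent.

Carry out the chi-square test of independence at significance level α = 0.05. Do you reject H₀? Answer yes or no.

Row totals [58, 23], col totals [26, 16, 39], n=81
χ² = (20−18.62)²/18.62 + (10−11.46)²/11.46 + (28−27.93)²/27.93 + (6−7.38)²/7.38 + (6−4.54)²/4.54 + (11−11.07)²/11.07 = 1.0147
df = 2
p-value (upper-tail) = 0.60208
At α=0.05: p ≥ α → fail to reject H₀

reject H₀: no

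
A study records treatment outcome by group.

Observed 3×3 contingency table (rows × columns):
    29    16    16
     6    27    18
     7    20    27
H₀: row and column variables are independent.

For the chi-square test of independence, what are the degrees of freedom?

df = (r−1)(c−1) = (3−1)·(3−1) = 4

degrees of freedom = 4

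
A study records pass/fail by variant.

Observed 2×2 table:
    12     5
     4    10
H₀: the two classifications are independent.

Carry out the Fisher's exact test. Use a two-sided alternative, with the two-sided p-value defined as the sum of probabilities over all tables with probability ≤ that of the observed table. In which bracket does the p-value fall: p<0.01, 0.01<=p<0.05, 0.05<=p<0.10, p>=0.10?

p-value bracket: 0.01<=p<0.05

Margins: r₁=17, r₂=14, c₁=16, c₂=15, n=31
p_obs = C(17,12)·C(14,4)/C(31,16); sum pmf over tables with pmf ≤ p_obs
p-value (two-sided) = 0.03195
→ bracket: 0.01<=p<0.05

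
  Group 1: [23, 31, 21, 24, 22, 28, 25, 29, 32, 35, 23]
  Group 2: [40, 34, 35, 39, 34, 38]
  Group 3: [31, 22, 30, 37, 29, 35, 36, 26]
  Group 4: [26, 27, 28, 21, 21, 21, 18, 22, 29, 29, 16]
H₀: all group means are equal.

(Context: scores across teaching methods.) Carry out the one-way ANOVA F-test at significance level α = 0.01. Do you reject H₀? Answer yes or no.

reject H₀: yes

Group means [26.64, 36.67, 30.75, 23.45], grand mean 28.250
SSB = Σnᵢ(x̄ᵢ−x̄)² = 756.644; SSW = ΣΣ(x−x̄ᵢ)² = 644.106
MSB = 756.644/3 = 252.2146; MSW = 644.106/32 = 20.1283
F = MSB/MSW = 12.5303
df = (3, 32)
p-value (upper-tail) = 0.00001
At α=0.01: p < α → reject H₀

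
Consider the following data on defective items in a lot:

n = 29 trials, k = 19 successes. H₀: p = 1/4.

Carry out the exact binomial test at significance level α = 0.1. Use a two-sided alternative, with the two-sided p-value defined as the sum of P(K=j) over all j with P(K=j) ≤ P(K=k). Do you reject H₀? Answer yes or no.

reject H₀: yes

Exact binomial: n=29, k=19, p₀=1/4=0.2500
P(X=j) = C(n,j)·p₀^j·(1−p₀)^(n−j); p = Σ P(X=j) over j with P(X=j) ≤ P(X=19)
p-value (two-sided) = 0.00000
At α=0.1: p < α → reject H₀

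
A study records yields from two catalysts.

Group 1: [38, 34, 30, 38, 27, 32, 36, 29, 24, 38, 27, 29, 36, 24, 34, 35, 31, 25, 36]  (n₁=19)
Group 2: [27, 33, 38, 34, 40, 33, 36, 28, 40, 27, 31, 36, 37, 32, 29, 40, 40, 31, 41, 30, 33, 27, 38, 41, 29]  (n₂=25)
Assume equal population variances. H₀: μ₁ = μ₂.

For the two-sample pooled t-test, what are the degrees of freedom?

df = n₁ + n₂ − 2 = 19 + 25 − 2 = 42

degrees of freedom = 42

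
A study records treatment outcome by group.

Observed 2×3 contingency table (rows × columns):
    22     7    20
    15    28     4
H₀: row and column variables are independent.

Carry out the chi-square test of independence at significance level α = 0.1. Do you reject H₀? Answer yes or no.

reject H₀: yes

Row totals [49, 47], col totals [37, 35, 24], n=96
χ² = (22−18.89)²/18.89 + (7−17.86)²/17.86 + (20−12.25)²/12.25 + (15−18.11)²/18.11 + (28−17.14)²/17.14 + (4−11.75)²/11.75 = 24.5600
df = 2
p-value (upper-tail) = 0.00000
At α=0.1: p < α → reject H₀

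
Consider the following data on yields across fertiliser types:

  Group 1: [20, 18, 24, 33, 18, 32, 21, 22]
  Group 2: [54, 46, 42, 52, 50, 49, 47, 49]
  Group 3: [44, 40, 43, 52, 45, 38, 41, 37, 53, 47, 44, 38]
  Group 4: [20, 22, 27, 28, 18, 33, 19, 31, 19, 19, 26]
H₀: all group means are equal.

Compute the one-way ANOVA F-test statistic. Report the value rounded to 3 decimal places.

Group means [23.50, 48.62, 43.50, 23.82], grand mean 34.897
SSB = Σnᵢ(x̄ᵢ−x̄)² = 4785.078; SSW = ΣΣ(x−x̄ᵢ)² = 928.511
MSB = 4785.078/3 = 1595.0261; MSW = 928.511/35 = 26.5289
F = MSB/MSW = 60.1241
df = (3, 35)

test statistic = 60.124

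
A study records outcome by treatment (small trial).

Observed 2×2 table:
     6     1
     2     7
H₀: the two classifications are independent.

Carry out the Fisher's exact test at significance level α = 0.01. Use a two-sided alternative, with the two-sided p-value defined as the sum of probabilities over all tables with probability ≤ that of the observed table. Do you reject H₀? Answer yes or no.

Margins: r₁=7, r₂=9, c₁=8, c₂=8, n=16
p_obs = C(7,6)·C(9,2)/C(16,8); sum pmf over tables with pmf ≤ p_obs
p-value (two-sided) = 0.04056
At α=0.01: p ≥ α → fail to reject H₀

reject H₀: no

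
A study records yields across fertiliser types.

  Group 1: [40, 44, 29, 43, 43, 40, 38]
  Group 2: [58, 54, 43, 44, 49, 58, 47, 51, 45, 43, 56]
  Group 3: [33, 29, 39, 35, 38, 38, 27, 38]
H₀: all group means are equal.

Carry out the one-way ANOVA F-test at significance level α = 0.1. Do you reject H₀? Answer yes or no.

reject H₀: yes

Group means [39.57, 49.82, 34.62], grand mean 42.385
SSB = Σnᵢ(x̄ᵢ−x̄)² = 1144.928; SSW = ΣΣ(x−x̄ᵢ)² = 653.226
MSB = 1144.928/2 = 572.4641; MSW = 653.226/23 = 28.4011
F = MSB/MSW = 20.1564
df = (2, 23)
p-value (upper-tail) = 0.00001
At α=0.1: p < α → reject H₀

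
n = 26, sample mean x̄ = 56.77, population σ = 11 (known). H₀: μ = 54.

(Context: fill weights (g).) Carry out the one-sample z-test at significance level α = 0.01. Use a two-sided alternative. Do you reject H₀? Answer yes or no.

SE = σ/√n = 11/√26 = 2.1573
z = (x̄−μ₀)/SE = (56.77−54)/2.1573 = 1.2840
p-value (two-sided) = 0.19913
At α=0.01: p ≥ α → fail to reject H₀

reject H₀: no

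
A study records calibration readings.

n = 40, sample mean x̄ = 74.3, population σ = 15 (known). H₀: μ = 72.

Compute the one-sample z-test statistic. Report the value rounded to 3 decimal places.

SE = σ/√n = 15/√40 = 2.3717
z = (x̄−μ₀)/SE = (74.3−72)/2.3717 = 0.9698

test statistic = 0.970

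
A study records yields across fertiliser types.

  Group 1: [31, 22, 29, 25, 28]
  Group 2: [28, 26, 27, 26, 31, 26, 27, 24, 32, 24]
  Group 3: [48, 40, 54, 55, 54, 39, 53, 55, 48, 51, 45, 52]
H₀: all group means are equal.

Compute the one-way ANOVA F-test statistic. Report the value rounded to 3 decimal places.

test statistic = 87.542

Group means [27.00, 27.10, 49.50], grand mean 37.037
SSB = Σnᵢ(x̄ᵢ−x̄)² = 3355.063; SSW = ΣΣ(x−x̄ᵢ)² = 459.900
MSB = 3355.063/2 = 1677.5315; MSW = 459.900/24 = 19.1625
F = MSB/MSW = 87.5424
df = (2, 24)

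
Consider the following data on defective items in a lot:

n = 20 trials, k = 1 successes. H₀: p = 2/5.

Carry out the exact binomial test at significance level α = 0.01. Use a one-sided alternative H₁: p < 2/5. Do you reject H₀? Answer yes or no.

Exact binomial: n=20, k=1, p₀=2/5=0.4000
P(X≤1) from Σ C(n,i)·p₀^i·(1−p₀)^(n−i)
p-value (one-sided, H₁ less) = 0.00052
At α=0.01: p < α → reject H₀

reject H₀: yes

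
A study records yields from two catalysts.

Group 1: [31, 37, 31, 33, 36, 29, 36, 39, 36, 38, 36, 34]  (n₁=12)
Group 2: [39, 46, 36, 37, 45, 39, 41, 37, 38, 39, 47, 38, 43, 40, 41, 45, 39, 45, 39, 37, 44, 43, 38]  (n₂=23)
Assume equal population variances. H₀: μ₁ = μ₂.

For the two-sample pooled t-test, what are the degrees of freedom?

df = n₁ + n₂ − 2 = 12 + 23 − 2 = 33

degrees of freedom = 33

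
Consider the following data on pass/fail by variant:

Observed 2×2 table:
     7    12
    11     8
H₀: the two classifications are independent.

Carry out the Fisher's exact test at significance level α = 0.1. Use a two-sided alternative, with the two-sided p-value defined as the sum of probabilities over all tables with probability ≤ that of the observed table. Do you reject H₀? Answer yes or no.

Margins: r₁=19, r₂=19, c₁=18, c₂=20, n=38
p_obs = C(19,7)·C(19,11)/C(38,18); sum pmf over tables with pmf ≤ p_obs
p-value (two-sided) = 0.32998
At α=0.1: p ≥ α → fail to reject H₀

reject H₀: no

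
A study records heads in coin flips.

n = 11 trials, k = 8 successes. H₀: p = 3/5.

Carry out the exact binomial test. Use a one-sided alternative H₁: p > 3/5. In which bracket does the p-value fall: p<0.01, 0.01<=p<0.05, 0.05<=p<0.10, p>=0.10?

p-value bracket: p>=0.10

Exact binomial: n=11, k=8, p₀=3/5=0.6000
P(X≥8) from Σ C(n,i)·p₀^i·(1−p₀)^(n−i)
p-value (one-sided, H₁ greater) = 0.29628
→ bracket: p>=0.10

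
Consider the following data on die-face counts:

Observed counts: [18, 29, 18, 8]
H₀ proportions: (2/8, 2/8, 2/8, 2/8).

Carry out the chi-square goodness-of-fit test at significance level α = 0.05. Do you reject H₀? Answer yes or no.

n = 73; E_i = n·p_i = [18.25, 18.25, 18.25, 18.25]
χ² = (18−18.25)²/18.25 + (29−18.25)²/18.25 + (18−18.25)²/18.25 + (8−18.25)²/18.25 = 12.0959
df = 3
p-value (upper-tail) = 0.00706
At α=0.05: p < α → reject H₀

reject H₀: yes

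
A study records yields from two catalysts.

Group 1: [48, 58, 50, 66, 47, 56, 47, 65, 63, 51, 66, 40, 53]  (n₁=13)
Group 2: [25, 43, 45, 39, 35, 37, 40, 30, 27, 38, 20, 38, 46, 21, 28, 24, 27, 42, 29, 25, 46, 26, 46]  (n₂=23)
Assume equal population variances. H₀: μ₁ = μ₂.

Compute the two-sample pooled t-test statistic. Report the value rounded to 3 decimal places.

test statistic = 6.964

x̄₁=54.615, s₁=8.471, n₁=13
x̄₂=33.783, s₂=8.702, n₂=23
s_p² = [12·8.471² + 22·8.702²]/34 = 74.3232
SE = √(s_p²·(1/13+1/23)) = 2.9914
t = (54.615−33.783)/2.9914 = 6.9642
df = 34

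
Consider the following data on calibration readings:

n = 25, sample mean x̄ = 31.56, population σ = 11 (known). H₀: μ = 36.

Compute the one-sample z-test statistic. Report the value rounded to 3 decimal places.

SE = σ/√n = 11/√25 = 2.2000
z = (x̄−μ₀)/SE = (31.56−36)/2.2000 = -2.0182

test statistic = -2.018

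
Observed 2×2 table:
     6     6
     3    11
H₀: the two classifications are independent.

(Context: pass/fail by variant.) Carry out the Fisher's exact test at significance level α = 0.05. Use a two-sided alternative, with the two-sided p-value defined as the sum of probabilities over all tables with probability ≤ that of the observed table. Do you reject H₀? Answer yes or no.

reject H₀: no

Margins: r₁=12, r₂=14, c₁=9, c₂=17, n=26
p_obs = C(12,6)·C(14,3)/C(26,9); sum pmf over tables with pmf ≤ p_obs
p-value (two-sided) = 0.21767
At α=0.05: p ≥ α → fail to reject H₀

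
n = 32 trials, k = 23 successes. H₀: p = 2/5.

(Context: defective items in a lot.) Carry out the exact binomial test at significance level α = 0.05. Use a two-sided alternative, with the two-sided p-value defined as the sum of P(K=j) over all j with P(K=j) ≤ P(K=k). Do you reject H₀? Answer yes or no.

reject H₀: yes

Exact binomial: n=32, k=23, p₀=2/5=0.4000
P(X=j) = C(n,j)·p₀^j·(1−p₀)^(n−j); p = Σ P(X=j) over j with P(X=j) ≤ P(X=23)
p-value (two-sided) = 0.00040
At α=0.05: p < α → reject H₀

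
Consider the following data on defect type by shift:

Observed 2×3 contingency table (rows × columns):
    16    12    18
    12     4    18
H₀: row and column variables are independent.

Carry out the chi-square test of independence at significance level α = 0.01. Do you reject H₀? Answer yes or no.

reject H₀: no

Row totals [46, 34], col totals [28, 16, 36], n=80
χ² = (16−16.10)²/16.10 + (12−9.20)²/9.20 + (18−20.70)²/20.70 + (12−11.90)²/11.90 + (4−6.80)²/6.80 + (18−15.30)²/15.30 = 2.8352
df = 2
p-value (upper-tail) = 0.24229
At α=0.01: p ≥ α → fail to reject H₀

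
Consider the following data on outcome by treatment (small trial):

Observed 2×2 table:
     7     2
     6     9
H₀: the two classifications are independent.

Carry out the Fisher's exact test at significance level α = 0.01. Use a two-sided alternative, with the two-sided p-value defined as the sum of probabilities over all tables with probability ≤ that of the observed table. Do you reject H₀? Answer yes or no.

Margins: r₁=9, r₂=15, c₁=13, c₂=11, n=24
p_obs = C(9,7)·C(15,6)/C(24,13); sum pmf over tables with pmf ≤ p_obs
p-value (two-sided) = 0.10493
At α=0.01: p ≥ α → fail to reject H₀

reject H₀: no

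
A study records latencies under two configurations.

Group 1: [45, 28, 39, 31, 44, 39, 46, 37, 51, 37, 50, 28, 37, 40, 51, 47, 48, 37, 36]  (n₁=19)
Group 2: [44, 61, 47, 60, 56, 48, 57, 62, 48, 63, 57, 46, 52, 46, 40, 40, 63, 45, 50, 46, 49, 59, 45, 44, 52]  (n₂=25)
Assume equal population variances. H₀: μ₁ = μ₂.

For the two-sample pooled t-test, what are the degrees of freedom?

df = n₁ + n₂ − 2 = 19 + 25 − 2 = 42

degrees of freedom = 42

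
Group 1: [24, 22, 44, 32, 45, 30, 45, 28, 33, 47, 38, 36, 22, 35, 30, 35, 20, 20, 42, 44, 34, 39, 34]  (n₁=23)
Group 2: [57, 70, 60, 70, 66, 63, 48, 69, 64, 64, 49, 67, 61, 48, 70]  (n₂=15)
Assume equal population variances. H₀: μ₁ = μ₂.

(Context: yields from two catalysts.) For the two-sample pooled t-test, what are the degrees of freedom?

degrees of freedom = 36

df = n₁ + n₂ − 2 = 23 + 15 − 2 = 36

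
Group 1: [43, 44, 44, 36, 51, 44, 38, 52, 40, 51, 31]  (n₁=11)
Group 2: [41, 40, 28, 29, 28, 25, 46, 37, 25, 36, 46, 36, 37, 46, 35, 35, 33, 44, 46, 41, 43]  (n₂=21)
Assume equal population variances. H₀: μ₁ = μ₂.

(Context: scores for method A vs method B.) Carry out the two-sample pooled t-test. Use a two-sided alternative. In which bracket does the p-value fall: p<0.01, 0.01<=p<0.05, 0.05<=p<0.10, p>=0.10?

p-value bracket: 0.01<=p<0.05

x̄₁=43.091, s₁=6.625, n₁=11
x̄₂=37.000, s₂=7.036, n₂=21
s_p² = [10·6.625² + 20·7.036²]/30 = 47.6303
SE = √(s_p²·(1/11+1/21)) = 2.5687
t = (43.091−37.000)/2.5687 = 2.3712
df = 30
p-value (two-sided) = 0.02435
→ bracket: 0.01<=p<0.05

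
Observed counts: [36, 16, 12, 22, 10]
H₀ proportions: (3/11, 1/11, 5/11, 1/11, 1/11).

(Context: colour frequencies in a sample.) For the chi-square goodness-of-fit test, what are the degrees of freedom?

degrees of freedom = 4

df = k − 1 = 5 − 1 = 4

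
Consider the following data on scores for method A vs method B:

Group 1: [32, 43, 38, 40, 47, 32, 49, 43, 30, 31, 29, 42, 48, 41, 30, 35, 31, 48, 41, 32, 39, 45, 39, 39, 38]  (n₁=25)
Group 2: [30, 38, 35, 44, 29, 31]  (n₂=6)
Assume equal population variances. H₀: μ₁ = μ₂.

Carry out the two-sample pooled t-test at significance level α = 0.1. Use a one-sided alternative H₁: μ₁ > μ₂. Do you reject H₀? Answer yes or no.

x̄₁=38.480, s₁=6.325, n₁=25
x̄₂=34.500, s₂=5.753, n₂=6
s_p² = [24·6.325² + 5·5.753²]/29 = 38.8186
SE = √(s_p²·(1/25+1/6)) = 2.8324
t = (38.480−34.500)/2.8324 = 1.4052
df = 29
p-value (one-sided, H₁ greater) = 0.08530
At α=0.1: p < α → reject H₀

reject H₀: yes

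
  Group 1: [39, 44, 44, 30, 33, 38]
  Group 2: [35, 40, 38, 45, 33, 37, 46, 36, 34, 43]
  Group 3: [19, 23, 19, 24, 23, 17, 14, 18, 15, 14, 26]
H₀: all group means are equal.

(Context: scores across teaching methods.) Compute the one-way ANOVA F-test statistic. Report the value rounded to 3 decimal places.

Group means [38.00, 38.70, 19.27], grand mean 30.630
SSB = Σnᵢ(x̄ᵢ−x̄)² = 2396.014; SSW = ΣΣ(x−x̄ᵢ)² = 530.282
MSB = 2396.014/2 = 1198.0072; MSW = 530.282/24 = 22.0951
F = MSB/MSW = 54.2206
df = (2, 24)

test statistic = 54.221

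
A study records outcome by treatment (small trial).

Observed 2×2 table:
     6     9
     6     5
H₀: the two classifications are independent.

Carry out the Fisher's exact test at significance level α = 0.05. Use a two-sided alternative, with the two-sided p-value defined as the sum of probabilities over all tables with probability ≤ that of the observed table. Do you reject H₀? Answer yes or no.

Margins: r₁=15, r₂=11, c₁=12, c₂=14, n=26
p_obs = C(15,6)·C(11,6)/C(26,12); sum pmf over tables with pmf ≤ p_obs
p-value (two-sided) = 0.69217
At α=0.05: p ≥ α → fail to reject H₀

reject H₀: no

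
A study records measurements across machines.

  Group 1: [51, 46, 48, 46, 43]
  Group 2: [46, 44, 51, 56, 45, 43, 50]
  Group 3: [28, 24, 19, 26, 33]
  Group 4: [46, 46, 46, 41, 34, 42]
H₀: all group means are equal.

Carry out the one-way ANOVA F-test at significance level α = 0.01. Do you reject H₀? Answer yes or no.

reject H₀: yes

Group means [46.80, 47.86, 26.00, 42.50], grand mean 41.478
SSB = Σnᵢ(x̄ᵢ−x̄)² = 1630.582; SSW = ΣΣ(x−x̄ᵢ)² = 383.157
MSB = 1630.582/3 = 543.5273; MSW = 383.157/19 = 20.1662
F = MSB/MSW = 26.9524
df = (3, 19)
p-value (upper-tail) = 0.00000
At α=0.01: p < α → reject H₀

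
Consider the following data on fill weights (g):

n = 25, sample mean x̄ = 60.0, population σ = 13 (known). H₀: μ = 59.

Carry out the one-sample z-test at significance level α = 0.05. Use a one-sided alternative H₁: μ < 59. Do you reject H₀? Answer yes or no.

SE = σ/√n = 13/√25 = 2.6000
z = (x̄−μ₀)/SE = (60.0−59)/2.6000 = 0.3846
p-value (one-sided, H₁ less) = 0.64974
At α=0.05: p ≥ α → fail to reject H₀

reject H₀: no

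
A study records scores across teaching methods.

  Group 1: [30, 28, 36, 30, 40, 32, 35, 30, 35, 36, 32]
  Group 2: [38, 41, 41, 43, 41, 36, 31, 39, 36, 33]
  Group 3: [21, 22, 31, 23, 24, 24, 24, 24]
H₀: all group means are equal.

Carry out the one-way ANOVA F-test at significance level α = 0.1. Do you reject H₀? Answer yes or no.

Group means [33.09, 37.90, 24.12], grand mean 32.276
SSB = Σnᵢ(x̄ᵢ−x̄)² = 855.109; SSW = ΣΣ(x−x̄ᵢ)² = 326.684
MSB = 855.109/2 = 427.5545; MSW = 326.684/26 = 12.5648
F = MSB/MSW = 34.0280
df = (2, 26)
p-value (upper-tail) = 0.00000
At α=0.1: p < α → reject H₀

reject H₀: yes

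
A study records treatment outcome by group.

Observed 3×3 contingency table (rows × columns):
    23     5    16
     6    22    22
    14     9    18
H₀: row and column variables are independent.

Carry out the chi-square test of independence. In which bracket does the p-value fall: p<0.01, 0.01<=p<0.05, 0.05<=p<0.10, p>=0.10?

p-value bracket: p<0.01

Row totals [44, 50, 41], col totals [43, 36, 56], n=135
χ² = (23−14.01)²/14.01 + (5−11.73)²/11.73 + (16−18.25)²/18.25 + (6−15.93)²/15.93 + (22−13.33)²/13.33 + (22−20.74)²/20.74 + (14−13.06)²/13.06 + (9−10.93)²/10.93 + (18−17.01)²/17.01 = 22.2662
df = 4
p-value (upper-tail) = 0.00018
→ bracket: p<0.01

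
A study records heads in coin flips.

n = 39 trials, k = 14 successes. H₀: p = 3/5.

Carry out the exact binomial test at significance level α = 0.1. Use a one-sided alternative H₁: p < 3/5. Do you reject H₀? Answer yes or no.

Exact binomial: n=39, k=14, p₀=3/5=0.6000
P(X≤14) from Σ C(n,i)·p₀^i·(1−p₀)^(n−i)
p-value (one-sided, H₁ less) = 0.00202
At α=0.1: p < α → reject H₀

reject H₀: yes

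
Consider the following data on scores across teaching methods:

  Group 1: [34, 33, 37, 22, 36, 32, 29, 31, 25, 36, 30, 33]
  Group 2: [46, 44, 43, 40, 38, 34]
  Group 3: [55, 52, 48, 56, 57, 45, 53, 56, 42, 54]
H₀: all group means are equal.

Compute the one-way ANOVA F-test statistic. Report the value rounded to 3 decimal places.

Group means [31.50, 40.83, 51.80], grand mean 40.750
SSB = Σnᵢ(x̄ᵢ−x̄)² = 2247.817; SSW = ΣΣ(x−x̄ᵢ)² = 555.433
MSB = 2247.817/2 = 1123.9083; MSW = 555.433/25 = 22.2173
F = MSB/MSW = 50.5870
df = (2, 25)

test statistic = 50.587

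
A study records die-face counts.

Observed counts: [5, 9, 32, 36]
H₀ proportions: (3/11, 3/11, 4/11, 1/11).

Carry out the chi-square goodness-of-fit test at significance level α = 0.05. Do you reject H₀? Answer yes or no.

n = 82; E_i = n·p_i = [22.36, 22.36, 29.82, 7.45]
χ² = (5−22.36)²/22.36 + (9−22.36)²/22.36 + (32−29.82)²/29.82 + (36−7.45)²/7.45 = 130.9350
df = 3
p-value (upper-tail) = 0.00000
At α=0.05: p < α → reject H₀

reject H₀: yes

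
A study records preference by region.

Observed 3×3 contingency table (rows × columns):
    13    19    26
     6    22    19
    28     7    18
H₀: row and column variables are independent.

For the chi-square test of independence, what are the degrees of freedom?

df = (r−1)(c−1) = (3−1)·(3−1) = 4

degrees of freedom = 4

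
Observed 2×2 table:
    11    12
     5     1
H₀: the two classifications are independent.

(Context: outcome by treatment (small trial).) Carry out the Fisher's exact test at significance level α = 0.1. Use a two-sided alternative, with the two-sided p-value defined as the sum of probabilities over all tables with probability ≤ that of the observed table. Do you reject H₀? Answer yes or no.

Margins: r₁=23, r₂=6, c₁=16, c₂=13, n=29
p_obs = C(23,11)·C(6,5)/C(29,16); sum pmf over tables with pmf ≤ p_obs
p-value (two-sided) = 0.18336
At α=0.1: p ≥ α → fail to reject H₀

reject H₀: no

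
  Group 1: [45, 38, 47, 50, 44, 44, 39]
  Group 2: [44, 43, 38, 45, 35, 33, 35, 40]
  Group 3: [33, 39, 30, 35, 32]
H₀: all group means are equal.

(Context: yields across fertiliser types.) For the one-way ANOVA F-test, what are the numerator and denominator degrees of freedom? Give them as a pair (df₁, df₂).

degrees of freedom = [2, 17]

k = 3 groups, N = 20 total
df = (k−1, N−k) = (3−1, 20−3) = (2, 17)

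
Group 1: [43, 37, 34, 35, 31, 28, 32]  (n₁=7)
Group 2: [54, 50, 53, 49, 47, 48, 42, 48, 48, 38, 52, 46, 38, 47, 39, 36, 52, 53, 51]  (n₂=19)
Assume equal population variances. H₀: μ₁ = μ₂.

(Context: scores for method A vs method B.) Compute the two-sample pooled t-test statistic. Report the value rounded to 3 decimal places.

test statistic = -5.224

x̄₁=34.286, s₁=4.821, n₁=7
x̄₂=46.895, s₂=5.656, n₂=19
s_p² = [6·4.821² + 18·5.656²]/24 = 29.8008
SE = √(s_p²·(1/7+1/19)) = 2.4137
t = (34.286−46.895)/2.4137 = -5.2240
df = 24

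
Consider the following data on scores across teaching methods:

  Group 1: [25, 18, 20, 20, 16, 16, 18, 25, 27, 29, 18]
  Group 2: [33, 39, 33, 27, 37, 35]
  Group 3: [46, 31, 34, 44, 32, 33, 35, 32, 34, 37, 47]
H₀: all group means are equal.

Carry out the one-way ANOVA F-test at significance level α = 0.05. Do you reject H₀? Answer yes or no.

Group means [21.09, 34.00, 36.82], grand mean 30.036
SSB = Σnᵢ(x̄ᵢ−x̄)² = 1480.419; SSW = ΣΣ(x−x̄ᵢ)² = 650.545
MSB = 1480.419/2 = 740.2094; MSW = 650.545/25 = 26.0218
F = MSB/MSW = 28.4457
df = (2, 25)
p-value (upper-tail) = 0.00000
At α=0.05: p < α → reject H₀

reject H₀: yes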